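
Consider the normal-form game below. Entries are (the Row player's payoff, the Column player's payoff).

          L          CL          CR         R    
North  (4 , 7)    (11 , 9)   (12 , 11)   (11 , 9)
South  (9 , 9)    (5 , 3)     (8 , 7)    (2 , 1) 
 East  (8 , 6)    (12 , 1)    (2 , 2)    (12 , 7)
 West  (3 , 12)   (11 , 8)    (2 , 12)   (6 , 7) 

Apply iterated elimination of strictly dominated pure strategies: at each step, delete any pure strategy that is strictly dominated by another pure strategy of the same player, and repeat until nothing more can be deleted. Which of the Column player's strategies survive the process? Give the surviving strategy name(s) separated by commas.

L, CR, R

For the Column player, CR strictly dominates CL on the remaining rows (North: 11>9, South: 7>3, East: 2>1, West: 12>8); eliminate CL.
For the Row player, North strictly dominates West on the remaining columns (L: 4>3, CR: 12>2, R: 11>6); eliminate West.
Among the remaining strategies, none is strictly dominated by another pure strategy of the same player, so the elimination stops.
Surviving strategies — the Row player: {North, South, East}; the Column player: {L, CR, R}.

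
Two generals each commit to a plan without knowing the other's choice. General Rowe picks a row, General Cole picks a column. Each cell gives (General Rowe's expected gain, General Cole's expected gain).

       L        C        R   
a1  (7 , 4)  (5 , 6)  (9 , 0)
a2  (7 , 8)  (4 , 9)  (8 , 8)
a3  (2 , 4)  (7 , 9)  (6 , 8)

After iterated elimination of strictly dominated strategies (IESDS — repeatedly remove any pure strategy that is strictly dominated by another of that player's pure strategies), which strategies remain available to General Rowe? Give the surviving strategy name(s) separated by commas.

a3

Column L is eliminated: C beats it against every remaining row (a1: 6>4, a2: 9>8, a3: 9>4).
General Rowe's strategy a2 is strictly dominated by a1 (C: 5>4, R: 9>8) and is removed.
For General Cole, C strictly dominates R on the remaining rows (a1: 6>0, a3: 9>8); eliminate R.
For General Rowe, a3 strictly dominates a1 on the remaining columns (C: 7>5); eliminate a1.
Among the remaining strategies, none is strictly dominated by another pure strategy of the same player, so the elimination stops.
Surviving strategies — General Rowe: {a3}; General Cole: {C}.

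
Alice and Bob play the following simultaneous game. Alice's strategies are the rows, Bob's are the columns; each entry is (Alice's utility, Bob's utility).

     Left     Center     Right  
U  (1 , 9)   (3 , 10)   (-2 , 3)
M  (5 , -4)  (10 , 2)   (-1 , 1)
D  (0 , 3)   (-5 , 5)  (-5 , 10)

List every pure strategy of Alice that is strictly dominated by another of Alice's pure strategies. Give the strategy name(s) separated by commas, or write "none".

U, D

U is strictly dominated by M (Left: 5>1, Center: 10>3, Right: -1>-2).
M is not dominated — it holds its own against U at Left (5>1); D at Left (5>0).
U strictly dominates D — Left: 1>0, Center: 3>-5, Right: -2>-5.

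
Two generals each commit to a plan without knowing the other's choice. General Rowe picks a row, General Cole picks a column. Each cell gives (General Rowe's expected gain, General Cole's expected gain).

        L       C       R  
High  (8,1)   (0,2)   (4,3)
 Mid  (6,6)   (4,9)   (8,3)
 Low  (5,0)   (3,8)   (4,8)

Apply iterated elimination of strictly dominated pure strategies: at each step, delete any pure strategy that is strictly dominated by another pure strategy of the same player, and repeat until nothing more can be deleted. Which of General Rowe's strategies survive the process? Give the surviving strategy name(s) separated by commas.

General Rowe's strategy Low is strictly dominated by Mid (L: 6>5, C: 4>3, R: 8>4) and is removed.
Column L is eliminated: C beats it against every remaining row (High: 2>1, Mid: 9>6).
Row High is eliminated: Mid beats it against every remaining column (C: 4>0, R: 8>4).
Column R is eliminated: C beats it against every remaining row (Mid: 9>3).
Among the remaining strategies, none is strictly dominated by another pure strategy of the same player, so the elimination stops.
Surviving strategies — General Rowe: {Mid}; General Cole: {C}.

Mid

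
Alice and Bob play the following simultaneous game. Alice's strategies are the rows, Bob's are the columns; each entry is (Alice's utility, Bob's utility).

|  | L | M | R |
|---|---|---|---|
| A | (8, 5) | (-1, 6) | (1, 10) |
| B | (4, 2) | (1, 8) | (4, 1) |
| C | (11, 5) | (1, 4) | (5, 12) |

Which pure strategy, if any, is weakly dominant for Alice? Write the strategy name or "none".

C

C vs A: L: 11>8, M: 1>-1, R: 5>1.
C vs B: L: 11>4, M: 1=1, R: 5>4.
C is at least as good as every other strategy against every opponent action, so it is weakly dominant.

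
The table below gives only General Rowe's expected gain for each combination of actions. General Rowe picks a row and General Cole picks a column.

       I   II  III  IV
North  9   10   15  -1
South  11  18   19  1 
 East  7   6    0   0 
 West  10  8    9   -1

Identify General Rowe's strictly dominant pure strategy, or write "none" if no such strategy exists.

South

South vs North: I: 11>9, II: 18>10, III: 19>15, IV: 1>-1.
South vs East: I: 11>7, II: 18>6, III: 19>0, IV: 1>0.
South vs West: I: 11>10, II: 18>8, III: 19>9, IV: 1>-1.
South strictly beats every other strategy against every opponent action, so it is strictly dominant.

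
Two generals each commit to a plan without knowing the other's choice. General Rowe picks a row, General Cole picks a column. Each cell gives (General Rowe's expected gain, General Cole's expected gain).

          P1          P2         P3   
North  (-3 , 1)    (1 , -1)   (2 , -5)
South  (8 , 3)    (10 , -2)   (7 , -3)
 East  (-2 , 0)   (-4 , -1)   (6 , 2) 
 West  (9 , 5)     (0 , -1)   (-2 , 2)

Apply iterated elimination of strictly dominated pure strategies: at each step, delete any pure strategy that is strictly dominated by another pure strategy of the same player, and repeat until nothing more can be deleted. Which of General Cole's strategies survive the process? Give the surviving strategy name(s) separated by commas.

Row North is eliminated: South beats it against every remaining column (P1: 8>-3, P2: 10>1, P3: 7>2).
For General Rowe, South strictly dominates East on the remaining columns (P1: 8>-2, P2: 10>-4, P3: 7>6); eliminate East.
General Cole's strategy P2 is strictly dominated by P1 (South: 3>-2, West: 5>-1) and is removed.
For General Cole, P1 strictly dominates P3 on the remaining rows (South: 3>-3, West: 5>2); eliminate P3.
General Rowe's strategy South is strictly dominated by West (P1: 9>8) and is removed.
Among the remaining strategies, none is strictly dominated by another pure strategy of the same player, so the elimination stops.
Surviving strategies — General Rowe: {West}; General Cole: {P1}.

P1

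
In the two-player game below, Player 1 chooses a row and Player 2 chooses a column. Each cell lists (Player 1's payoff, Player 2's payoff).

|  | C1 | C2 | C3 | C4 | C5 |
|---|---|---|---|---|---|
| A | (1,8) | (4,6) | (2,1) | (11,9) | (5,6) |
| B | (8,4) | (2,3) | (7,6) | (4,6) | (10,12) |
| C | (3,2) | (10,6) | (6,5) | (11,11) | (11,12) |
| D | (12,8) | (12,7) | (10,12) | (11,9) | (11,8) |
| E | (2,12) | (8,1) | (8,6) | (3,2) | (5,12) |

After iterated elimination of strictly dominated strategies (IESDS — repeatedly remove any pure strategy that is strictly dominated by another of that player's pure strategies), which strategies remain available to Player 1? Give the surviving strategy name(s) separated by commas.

A, C, D

Player 1's strategy B is strictly dominated by D (C1: 12>8, C2: 12>2, C3: 10>7, C4: 11>4, C5: 11>10) and is removed.
For Player 1, D strictly dominates E on the remaining columns (C1: 12>2, C2: 12>8, C3: 10>8, C4: 11>3, C5: 11>5); eliminate E.
Player 2's strategy C1 is strictly dominated by C4 (A: 9>8, C: 11>2, D: 9>8) and is removed.
For Player 2, C4 strictly dominates C2 on the remaining rows (A: 9>6, C: 11>6, D: 9>7); eliminate C2.
Among the remaining strategies, none is strictly dominated by another pure strategy of the same player, so the elimination stops.
Surviving strategies — Player 1: {A, C, D}; Player 2: {C3, C4, C5}.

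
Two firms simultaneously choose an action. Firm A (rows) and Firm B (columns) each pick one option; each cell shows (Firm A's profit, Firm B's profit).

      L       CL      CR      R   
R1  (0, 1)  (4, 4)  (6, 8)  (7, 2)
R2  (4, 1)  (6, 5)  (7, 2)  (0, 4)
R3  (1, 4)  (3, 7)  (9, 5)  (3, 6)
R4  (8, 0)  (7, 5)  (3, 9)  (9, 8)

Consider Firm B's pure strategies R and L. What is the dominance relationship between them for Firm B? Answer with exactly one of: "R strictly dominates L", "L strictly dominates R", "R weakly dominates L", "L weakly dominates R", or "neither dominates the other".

R strictly dominates L

R's payoffs vs L's, by Firm A's action — R1: 2>1, R2: 4>1, R3: 6>4, R4: 8>0.
Every comparison favours R, so R strictly dominates L.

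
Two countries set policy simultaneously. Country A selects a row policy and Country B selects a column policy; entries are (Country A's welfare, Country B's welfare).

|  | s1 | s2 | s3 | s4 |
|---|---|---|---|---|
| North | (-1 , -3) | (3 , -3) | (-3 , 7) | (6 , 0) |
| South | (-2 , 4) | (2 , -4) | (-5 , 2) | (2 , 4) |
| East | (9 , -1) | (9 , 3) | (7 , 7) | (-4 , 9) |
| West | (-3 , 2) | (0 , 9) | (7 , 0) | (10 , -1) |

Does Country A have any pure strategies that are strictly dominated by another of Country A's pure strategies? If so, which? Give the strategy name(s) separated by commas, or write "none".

North: no other strategy beats it everywhere (South at s1 (-1>-2); East at s4 (6>-4); West at s1 (-1>-3)).
South is strictly dominated by North (s1: -1>-2, s2: 3>2, s3: -3>-5, s4: 6>2).
East: no other strategy beats it everywhere (North at s1 (9>-1); South at s1 (9>-2); West at s1 (9>-3)).
West: no other strategy beats it everywhere (North at s3 (7>-3); South at s3 (7>-5); East at s3 (7=7)).

South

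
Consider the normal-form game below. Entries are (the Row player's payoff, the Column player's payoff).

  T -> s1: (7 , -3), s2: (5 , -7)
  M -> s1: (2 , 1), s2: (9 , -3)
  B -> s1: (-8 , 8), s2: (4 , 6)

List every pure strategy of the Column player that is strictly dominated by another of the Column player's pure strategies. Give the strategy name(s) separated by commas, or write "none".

Nothing dominates s1: s2 at T (-3>-7).
s2 is strictly dominated by s1 (T: -3>-7, M: 1>-3, B: 8>6).

s2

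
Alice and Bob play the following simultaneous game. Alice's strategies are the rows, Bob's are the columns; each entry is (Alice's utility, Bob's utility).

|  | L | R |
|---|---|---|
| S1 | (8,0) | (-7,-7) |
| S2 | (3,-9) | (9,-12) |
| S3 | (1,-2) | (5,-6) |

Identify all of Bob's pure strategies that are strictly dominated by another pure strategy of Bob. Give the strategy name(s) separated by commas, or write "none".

Nothing dominates L: R at S1 (0>-7).
R: dominated, since L does at least as well everywhere (S1: 0>-7, S2: -9>-12, S3: -2>-6).

R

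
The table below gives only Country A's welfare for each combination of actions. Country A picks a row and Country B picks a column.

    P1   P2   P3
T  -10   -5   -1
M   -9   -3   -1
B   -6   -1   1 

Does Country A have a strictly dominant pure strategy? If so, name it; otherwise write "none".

B

B vs T: P1: -6>-10, P2: -1>-5, P3: 1>-1.
B vs M: P1: -6>-9, P2: -1>-3, P3: 1>-1.
B strictly beats every other strategy against every opponent action, so it is strictly dominant.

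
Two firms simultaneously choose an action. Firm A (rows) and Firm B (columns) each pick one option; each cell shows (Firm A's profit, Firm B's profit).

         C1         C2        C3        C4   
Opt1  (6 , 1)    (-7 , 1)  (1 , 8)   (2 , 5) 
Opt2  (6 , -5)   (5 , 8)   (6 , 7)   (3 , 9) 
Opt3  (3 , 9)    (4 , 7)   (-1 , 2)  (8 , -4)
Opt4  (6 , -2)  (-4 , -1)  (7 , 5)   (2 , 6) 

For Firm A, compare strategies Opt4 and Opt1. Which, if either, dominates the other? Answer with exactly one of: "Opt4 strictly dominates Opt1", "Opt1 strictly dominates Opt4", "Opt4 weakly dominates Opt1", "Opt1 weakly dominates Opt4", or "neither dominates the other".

Opt4's payoffs vs Opt1's, by Firm B's action — C1: 6=6, C2: -4>-7, C3: 7>1, C4: 2=2.
Opt4 is at least as good everywhere and strictly better somewhere (tied only at C1, C4), so Opt4 weakly but not strictly dominates Opt1.

Opt4 weakly dominates Opt1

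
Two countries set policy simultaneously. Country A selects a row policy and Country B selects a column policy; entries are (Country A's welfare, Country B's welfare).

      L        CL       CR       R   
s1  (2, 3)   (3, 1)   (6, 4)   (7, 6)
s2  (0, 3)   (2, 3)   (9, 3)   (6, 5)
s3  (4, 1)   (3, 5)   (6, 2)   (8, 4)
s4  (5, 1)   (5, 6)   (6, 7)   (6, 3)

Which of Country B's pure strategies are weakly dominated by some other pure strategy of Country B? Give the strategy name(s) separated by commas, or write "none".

L: dominated, since CR does at least as well everywhere (s1: 4>3, s2: 3=3, s3: 2>1, s4: 7>1).
CL is not dominated — it holds its own against L at s3 (5>1); CR at s3 (5>2); R at s3 (5>4).
CR: no other strategy beats it everywhere (L at s1 (4>3); CL at s1 (4>1); R at s4 (7>3)).
R is not dominated — it holds its own against L at s1 (6>3); CL at s1 (6>1); CR at s1 (6>4).

L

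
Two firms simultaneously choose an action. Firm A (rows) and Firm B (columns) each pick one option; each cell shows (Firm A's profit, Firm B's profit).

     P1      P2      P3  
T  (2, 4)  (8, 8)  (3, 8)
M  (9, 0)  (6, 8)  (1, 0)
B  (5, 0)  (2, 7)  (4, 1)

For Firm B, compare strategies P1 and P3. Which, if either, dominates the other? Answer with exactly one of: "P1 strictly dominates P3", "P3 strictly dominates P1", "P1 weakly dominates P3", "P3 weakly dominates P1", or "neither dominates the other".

Compare P1 to P3 across each choice by Firm A: T: 4<8, M: 0=0, B: 0<1.
P3 is at least as good everywhere and strictly better somewhere (tied at M), so P3 weakly dominates P1.

P3 weakly dominates P1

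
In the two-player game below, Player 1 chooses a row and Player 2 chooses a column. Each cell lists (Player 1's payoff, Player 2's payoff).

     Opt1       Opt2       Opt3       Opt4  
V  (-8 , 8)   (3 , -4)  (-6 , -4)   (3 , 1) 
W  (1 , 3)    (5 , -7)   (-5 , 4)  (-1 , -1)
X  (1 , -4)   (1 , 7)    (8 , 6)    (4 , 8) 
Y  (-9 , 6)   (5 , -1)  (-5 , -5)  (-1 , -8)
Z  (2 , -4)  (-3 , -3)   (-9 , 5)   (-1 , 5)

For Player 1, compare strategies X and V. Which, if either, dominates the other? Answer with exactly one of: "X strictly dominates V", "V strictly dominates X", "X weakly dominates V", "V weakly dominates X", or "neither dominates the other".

Compare X to V across every action of Player 2: Opt1: 1>-8, Opt2: 1<3, Opt3: 8>-6, Opt4: 4>3.
X does better at Opt1, Opt3, Opt4 but worse at Opt2; neither strategy dominates the other.

neither dominates the other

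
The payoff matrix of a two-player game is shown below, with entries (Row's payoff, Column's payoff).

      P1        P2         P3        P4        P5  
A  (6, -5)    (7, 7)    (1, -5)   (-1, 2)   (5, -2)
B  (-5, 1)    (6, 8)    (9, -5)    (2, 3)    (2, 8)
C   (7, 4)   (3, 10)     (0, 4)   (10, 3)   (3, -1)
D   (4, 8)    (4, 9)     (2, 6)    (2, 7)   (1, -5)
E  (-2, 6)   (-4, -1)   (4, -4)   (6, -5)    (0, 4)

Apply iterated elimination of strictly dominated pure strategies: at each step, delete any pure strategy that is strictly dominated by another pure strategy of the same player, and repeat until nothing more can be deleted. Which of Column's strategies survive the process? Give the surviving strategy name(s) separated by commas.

Column P3 is eliminated: P2 beats it against every remaining row (A: 7>-5, B: 8>-5, C: 10>4, D: 9>6, E: -1>-4).
Row E is eliminated: C beats it against every remaining column (P1: 7>-2, P2: 3>-4, P4: 10>6, P5: 3>0).
Column's strategy P1 is strictly dominated by P2 (A: 7>-5, B: 8>1, C: 10>4, D: 9>8) and is removed.
Column's strategy P4 is strictly dominated by P2 (A: 7>2, B: 8>3, C: 10>3, D: 9>7) and is removed.
Row's strategy B is strictly dominated by A (P2: 7>6, P5: 5>2) and is removed.
Row C is eliminated: A beats it against every remaining column (P2: 7>3, P5: 5>3).
Row D is eliminated: A beats it against every remaining column (P2: 7>4, P5: 5>1).
Column P5 is eliminated: P2 beats it against every remaining row (A: 7>-2).
Among the remaining strategies, none is strictly dominated by another pure strategy of the same player, so the elimination stops.
Surviving strategies — Row: {A}; Column: {P2}.

P2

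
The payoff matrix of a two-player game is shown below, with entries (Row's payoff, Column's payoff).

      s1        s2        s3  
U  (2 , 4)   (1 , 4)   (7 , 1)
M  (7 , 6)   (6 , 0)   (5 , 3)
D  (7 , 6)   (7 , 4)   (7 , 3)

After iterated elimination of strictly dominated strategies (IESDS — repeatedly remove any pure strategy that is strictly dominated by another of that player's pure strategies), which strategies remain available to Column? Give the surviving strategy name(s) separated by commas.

s1

For Column, s1 strictly dominates s3 on the remaining rows (U: 4>1, M: 6>3, D: 6>3); eliminate s3.
Row U is eliminated: M beats it against every remaining column (s1: 7>2, s2: 6>1).
Column's strategy s2 is strictly dominated by s1 (M: 6>0, D: 6>4) and is removed.
Among the remaining strategies, none is strictly dominated by another pure strategy of the same player, so the elimination stops.
Surviving strategies — Row: {M, D}; Column: {s1}.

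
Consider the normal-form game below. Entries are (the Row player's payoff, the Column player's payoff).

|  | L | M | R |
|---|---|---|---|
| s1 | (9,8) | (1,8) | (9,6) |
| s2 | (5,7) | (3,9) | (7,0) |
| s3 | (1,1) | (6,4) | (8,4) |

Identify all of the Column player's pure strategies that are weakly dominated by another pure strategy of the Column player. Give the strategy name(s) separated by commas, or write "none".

L, R

L is weakly dominated by M (s1: 8=8, s2: 9>7, s3: 4>1).
M is not dominated — it holds its own against L at s2 (9>7); R at s1 (8>6).
R is weakly dominated by M (s1: 8>6, s2: 9>0, s3: 4=4).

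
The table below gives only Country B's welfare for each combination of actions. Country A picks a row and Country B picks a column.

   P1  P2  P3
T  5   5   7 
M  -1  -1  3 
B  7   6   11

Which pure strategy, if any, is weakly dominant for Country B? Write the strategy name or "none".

P3

P3 vs P1: T: 7>5, M: 3>-1, B: 11>7.
P3 vs P2: T: 7>5, M: 3>-1, B: 11>6.
P3 is at least as good as every other strategy against every opponent action, so it is weakly dominant.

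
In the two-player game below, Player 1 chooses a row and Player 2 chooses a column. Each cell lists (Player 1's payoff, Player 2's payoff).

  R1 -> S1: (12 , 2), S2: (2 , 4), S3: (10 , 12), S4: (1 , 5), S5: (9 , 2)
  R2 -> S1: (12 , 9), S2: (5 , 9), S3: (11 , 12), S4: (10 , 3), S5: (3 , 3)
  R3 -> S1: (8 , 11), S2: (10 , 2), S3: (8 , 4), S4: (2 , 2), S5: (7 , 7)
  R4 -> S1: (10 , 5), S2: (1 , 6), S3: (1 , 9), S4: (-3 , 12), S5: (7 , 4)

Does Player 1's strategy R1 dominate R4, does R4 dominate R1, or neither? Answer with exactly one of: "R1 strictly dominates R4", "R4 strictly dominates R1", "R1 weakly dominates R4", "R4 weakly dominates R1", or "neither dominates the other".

R1's payoffs vs R4's, by Player 2's action — S1: 12>10, S2: 2>1, S3: 10>1, S4: 1>-3, S5: 9>7.
R1 gives a strictly higher payoff against each choice by Player 2, so R1 strictly dominates R4.

R1 strictly dominates R4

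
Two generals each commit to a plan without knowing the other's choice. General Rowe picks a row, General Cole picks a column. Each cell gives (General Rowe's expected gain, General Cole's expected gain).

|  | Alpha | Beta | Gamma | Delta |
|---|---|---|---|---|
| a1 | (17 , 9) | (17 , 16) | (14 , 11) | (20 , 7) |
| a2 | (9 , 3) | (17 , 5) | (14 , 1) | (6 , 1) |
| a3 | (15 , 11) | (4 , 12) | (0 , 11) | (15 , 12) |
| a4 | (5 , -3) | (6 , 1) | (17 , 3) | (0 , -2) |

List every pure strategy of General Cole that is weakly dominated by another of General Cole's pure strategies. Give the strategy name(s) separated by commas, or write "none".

Alpha, Delta

Alpha is weakly dominated by Beta (a1: 16>9, a2: 5>3, a3: 12>11, a4: 1>-3).
Beta: no other strategy beats it everywhere (Alpha at a1 (16>9); Gamma at a1 (16>11); Delta at a1 (16>7)).
Gamma is not dominated — it holds its own against Alpha at a1 (11>9); Beta at a4 (3>1); Delta at a1 (11>7).
Delta: dominated, since Beta does at least as well everywhere (a1: 16>7, a2: 5>1, a3: 12=12, a4: 1>-2).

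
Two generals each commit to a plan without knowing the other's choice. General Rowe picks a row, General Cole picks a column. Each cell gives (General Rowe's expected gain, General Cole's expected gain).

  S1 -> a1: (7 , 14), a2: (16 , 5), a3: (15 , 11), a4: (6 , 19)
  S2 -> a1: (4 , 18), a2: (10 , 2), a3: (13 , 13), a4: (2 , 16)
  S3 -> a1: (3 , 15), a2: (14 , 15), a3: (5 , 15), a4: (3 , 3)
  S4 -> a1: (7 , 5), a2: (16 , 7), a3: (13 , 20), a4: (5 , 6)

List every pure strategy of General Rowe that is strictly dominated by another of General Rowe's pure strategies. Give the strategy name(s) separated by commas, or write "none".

Nothing dominates S1: S2 at a1 (7>4); S3 at a1 (7>3); S4 at a1 (7=7).
S1 strictly dominates S2 — a1: 7>4, a2: 16>10, a3: 15>13, a4: 6>2.
S3: dominated, since S1 does at least as well everywhere (a1: 7>3, a2: 16>14, a3: 15>5, a4: 6>3).
S4 is not dominated — it holds its own against S1 at a1 (7=7); S2 at a1 (7>4); S3 at a1 (7>3).

S2, S3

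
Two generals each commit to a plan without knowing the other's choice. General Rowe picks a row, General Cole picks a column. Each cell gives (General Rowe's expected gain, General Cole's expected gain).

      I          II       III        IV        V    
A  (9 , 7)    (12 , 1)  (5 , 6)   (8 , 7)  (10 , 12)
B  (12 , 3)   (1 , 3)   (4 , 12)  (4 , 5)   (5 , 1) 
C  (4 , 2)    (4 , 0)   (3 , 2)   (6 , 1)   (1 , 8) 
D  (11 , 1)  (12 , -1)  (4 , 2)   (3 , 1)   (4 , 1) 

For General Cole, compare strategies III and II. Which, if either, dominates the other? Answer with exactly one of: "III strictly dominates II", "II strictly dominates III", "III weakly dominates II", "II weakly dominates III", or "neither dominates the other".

III strictly dominates II

Compare III to II across each choice by General Rowe: A: 6>1, B: 12>3, C: 2>0, D: 2>-1.
III gives a strictly higher payoff against each choice by General Rowe, so III strictly dominates II.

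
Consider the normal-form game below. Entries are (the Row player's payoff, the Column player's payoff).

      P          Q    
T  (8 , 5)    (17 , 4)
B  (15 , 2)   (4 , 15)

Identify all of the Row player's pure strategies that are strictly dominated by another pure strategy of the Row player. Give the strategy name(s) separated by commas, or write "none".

none

T is not dominated — it holds its own against B at Q (17>4).
Nothing dominates B: T at P (15>8).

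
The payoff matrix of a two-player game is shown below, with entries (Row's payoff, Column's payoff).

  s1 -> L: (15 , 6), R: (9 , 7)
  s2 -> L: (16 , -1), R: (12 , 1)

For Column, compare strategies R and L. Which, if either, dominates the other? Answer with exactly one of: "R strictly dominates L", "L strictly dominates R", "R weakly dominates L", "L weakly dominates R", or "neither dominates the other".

R strictly dominates L

Compare R to L across each opponent action: s1: 7>6, s2: 1>-1.
Every comparison favours R, so R strictly dominates L.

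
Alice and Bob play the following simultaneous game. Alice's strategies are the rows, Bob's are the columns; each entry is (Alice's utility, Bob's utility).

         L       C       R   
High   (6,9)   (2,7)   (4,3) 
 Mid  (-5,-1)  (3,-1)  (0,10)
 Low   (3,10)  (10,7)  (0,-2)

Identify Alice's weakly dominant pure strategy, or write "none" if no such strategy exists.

High fails to dominate Mid at C (2<3).
Mid fails to dominate High at L (-5<6).
Low fails to dominate High at L (3<6).
No single strategy dominates all the others.

none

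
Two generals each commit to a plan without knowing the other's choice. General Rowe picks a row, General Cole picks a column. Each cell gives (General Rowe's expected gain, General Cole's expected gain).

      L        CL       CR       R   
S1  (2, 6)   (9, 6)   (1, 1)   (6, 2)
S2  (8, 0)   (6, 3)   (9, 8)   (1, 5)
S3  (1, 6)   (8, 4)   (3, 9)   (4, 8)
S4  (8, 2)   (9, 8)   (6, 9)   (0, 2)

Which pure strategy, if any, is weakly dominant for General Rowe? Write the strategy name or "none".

none

S1 fails to dominate S2 at L (2<8).
S2 fails to dominate S1 at CL (6<9).
S3 fails to dominate S1 at L (1<2).
S4 fails to dominate S1 at R (0<6).
No single strategy dominates all the others.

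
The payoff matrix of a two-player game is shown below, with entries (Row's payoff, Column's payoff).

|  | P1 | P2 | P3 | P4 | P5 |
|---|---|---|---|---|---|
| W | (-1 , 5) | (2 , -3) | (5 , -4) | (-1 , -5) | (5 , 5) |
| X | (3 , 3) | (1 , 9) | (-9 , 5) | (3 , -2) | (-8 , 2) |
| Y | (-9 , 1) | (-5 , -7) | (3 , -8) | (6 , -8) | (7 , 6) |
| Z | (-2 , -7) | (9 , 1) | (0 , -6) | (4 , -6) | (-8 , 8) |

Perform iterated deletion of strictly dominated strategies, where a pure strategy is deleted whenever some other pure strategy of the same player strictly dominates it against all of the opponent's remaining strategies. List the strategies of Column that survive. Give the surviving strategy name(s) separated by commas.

For Column, P2 strictly dominates P3 on the remaining rows (W: -3>-4, X: 9>5, Y: -7>-8, Z: 1>-6); eliminate P3.
Column P4 is eliminated: P2 beats it against every remaining row (W: -3>-5, X: 9>-2, Y: -7>-8, Z: 1>-6).
Among the remaining strategies, none is strictly dominated by another pure strategy of the same player, so the elimination stops.
Surviving strategies — Row: {W, X, Y, Z}; Column: {P1, P2, P5}.

P1, P2, P5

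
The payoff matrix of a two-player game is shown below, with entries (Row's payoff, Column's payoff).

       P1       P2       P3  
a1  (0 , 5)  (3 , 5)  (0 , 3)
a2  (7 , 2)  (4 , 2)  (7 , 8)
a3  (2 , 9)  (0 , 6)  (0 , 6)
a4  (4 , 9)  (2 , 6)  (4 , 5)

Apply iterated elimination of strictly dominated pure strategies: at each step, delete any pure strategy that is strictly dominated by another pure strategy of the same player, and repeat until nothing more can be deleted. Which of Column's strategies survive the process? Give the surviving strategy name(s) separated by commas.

For Row, a2 strictly dominates a1 on the remaining columns (P1: 7>0, P2: 4>3, P3: 7>0); eliminate a1.
Row's strategy a3 is strictly dominated by a2 (P1: 7>2, P2: 4>0, P3: 7>0) and is removed.
For Row, a2 strictly dominates a4 on the remaining columns (P1: 7>4, P2: 4>2, P3: 7>4); eliminate a4.
Column's strategy P1 is strictly dominated by P3 (a2: 8>2) and is removed.
For Column, P3 strictly dominates P2 on the remaining rows (a2: 8>2); eliminate P2.
Among the remaining strategies, none is strictly dominated by another pure strategy of the same player, so the elimination stops.
Surviving strategies — Row: {a2}; Column: {P3}.

P3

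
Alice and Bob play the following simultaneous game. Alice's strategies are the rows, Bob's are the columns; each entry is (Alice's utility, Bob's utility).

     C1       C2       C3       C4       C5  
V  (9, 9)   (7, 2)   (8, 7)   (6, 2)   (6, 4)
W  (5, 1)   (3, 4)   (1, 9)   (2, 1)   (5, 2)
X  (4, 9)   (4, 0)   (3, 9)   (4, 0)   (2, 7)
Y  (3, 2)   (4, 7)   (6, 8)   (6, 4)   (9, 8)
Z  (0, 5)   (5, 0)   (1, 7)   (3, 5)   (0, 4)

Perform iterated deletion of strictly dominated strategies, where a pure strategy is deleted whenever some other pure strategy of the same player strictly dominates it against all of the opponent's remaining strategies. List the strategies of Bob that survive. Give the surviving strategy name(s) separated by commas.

C1, C3, C5

Row W is eliminated: V beats it against every remaining column (C1: 9>5, C2: 7>3, C3: 8>1, C4: 6>2, C5: 6>5).
Row X is eliminated: V beats it against every remaining column (C1: 9>4, C2: 7>4, C3: 8>3, C4: 6>4, C5: 6>2).
Alice's strategy Z is strictly dominated by V (C1: 9>0, C2: 7>5, C3: 8>1, C4: 6>3, C5: 6>0) and is removed.
For Bob, C3 strictly dominates C2 on the remaining rows (V: 7>2, Y: 8>7); eliminate C2.
Bob's strategy C4 is strictly dominated by C3 (V: 7>2, Y: 8>4) and is removed.
Among the remaining strategies, none is strictly dominated by another pure strategy of the same player, so the elimination stops.
Surviving strategies — Alice: {V, Y}; Bob: {C1, C3, C5}.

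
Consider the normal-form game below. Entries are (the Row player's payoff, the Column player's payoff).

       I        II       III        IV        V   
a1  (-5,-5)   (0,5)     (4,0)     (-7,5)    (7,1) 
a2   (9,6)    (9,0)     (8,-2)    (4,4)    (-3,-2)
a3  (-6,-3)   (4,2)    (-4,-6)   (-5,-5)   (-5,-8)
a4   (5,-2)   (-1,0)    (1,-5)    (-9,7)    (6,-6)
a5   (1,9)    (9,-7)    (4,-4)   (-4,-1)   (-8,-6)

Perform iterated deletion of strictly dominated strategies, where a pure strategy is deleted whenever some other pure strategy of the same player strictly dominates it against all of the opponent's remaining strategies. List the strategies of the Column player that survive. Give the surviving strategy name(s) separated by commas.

For the Row player, a2 strictly dominates a3 on the remaining columns (I: 9>-6, II: 9>4, III: 8>-4, IV: 4>-5, V: -3>-5); eliminate a3.
The Column player's strategy III is strictly dominated by IV (a1: 5>0, a2: 4>-2, a4: 7>-5, a5: -1>-4) and is removed.
Column V is eliminated: IV beats it against every remaining row (a1: 5>1, a2: 4>-2, a4: 7>-6, a5: -1>-6).
Row a1 is eliminated: a2 beats it against every remaining column (I: 9>-5, II: 9>0, IV: 4>-7).
Row a4 is eliminated: a2 beats it against every remaining column (I: 9>5, II: 9>-1, IV: 4>-9).
The Column player's strategy II is strictly dominated by I (a2: 6>0, a5: 9>-7) and is removed.
For the Row player, a2 strictly dominates a5 on the remaining columns (I: 9>1, IV: 4>-4); eliminate a5.
Column IV is eliminated: I beats it against every remaining row (a2: 6>4).
Among the remaining strategies, none is strictly dominated by another pure strategy of the same player, so the elimination stops.
Surviving strategies — the Row player: {a2}; the Column player: {I}.

I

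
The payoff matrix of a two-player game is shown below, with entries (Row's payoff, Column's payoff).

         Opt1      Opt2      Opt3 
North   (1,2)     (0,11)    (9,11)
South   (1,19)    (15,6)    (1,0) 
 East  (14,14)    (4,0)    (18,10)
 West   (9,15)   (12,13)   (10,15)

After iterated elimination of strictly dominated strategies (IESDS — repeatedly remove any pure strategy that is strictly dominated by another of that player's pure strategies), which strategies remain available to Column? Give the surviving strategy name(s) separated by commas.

For Row, East strictly dominates North on the remaining columns (Opt1: 14>1, Opt2: 4>0, Opt3: 18>9); eliminate North.
Column's strategy Opt2 is strictly dominated by Opt1 (South: 19>6, East: 14>0, West: 15>13) and is removed.
Row's strategy South is strictly dominated by East (Opt1: 14>1, Opt3: 18>1) and is removed.
Row's strategy West is strictly dominated by East (Opt1: 14>9, Opt3: 18>10) and is removed.
For Column, Opt1 strictly dominates Opt3 on the remaining rows (East: 14>10); eliminate Opt3.
Among the remaining strategies, none is strictly dominated by another pure strategy of the same player, so the elimination stops.
Surviving strategies — Row: {East}; Column: {Opt1}.

Opt1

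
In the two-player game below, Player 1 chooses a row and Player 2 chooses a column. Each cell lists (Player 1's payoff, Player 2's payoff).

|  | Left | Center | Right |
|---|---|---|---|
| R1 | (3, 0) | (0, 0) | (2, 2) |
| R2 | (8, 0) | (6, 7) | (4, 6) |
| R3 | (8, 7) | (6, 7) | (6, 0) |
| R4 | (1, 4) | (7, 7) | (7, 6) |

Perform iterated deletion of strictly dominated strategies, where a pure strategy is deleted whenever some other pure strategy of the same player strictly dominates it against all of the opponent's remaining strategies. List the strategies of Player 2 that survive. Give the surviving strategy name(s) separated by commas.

For Player 1, R2 strictly dominates R1 on the remaining columns (Left: 8>3, Center: 6>0, Right: 4>2); eliminate R1.
For Player 2, Center strictly dominates Right on the remaining rows (R2: 7>6, R3: 7>0, R4: 7>6); eliminate Right.
Among the remaining strategies, none is strictly dominated by another pure strategy of the same player, so the elimination stops.
Surviving strategies — Player 1: {R2, R3, R4}; Player 2: {Left, Center}.

Left, Center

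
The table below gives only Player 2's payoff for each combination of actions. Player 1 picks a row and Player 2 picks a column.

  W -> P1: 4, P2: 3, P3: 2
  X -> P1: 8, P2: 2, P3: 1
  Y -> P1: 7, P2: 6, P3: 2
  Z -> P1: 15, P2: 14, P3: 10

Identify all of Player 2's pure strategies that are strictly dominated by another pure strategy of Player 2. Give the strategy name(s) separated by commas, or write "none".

P2, P3

P1: no other strategy beats it everywhere (P2 at W (4>3); P3 at W (4>2)).
P1 strictly dominates P2 — W: 4>3, X: 8>2, Y: 7>6, Z: 15>14.
P3: dominated, since P1 does at least as well everywhere (W: 4>2, X: 8>1, Y: 7>2, Z: 15>10).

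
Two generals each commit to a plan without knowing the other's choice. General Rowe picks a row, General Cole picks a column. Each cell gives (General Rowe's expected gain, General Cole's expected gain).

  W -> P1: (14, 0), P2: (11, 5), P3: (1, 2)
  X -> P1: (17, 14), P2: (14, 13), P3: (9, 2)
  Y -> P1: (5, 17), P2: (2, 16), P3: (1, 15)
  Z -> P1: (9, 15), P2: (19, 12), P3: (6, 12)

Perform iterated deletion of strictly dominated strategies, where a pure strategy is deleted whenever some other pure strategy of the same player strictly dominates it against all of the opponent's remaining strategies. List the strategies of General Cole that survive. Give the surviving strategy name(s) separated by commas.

P1

For General Rowe, X strictly dominates W on the remaining columns (P1: 17>14, P2: 14>11, P3: 9>1); eliminate W.
Row Y is eliminated: X beats it against every remaining column (P1: 17>5, P2: 14>2, P3: 9>1).
For General Cole, P1 strictly dominates P2 on the remaining rows (X: 14>13, Z: 15>12); eliminate P2.
For General Rowe, X strictly dominates Z on the remaining columns (P1: 17>9, P3: 9>6); eliminate Z.
Column P3 is eliminated: P1 beats it against every remaining row (X: 14>2).
Among the remaining strategies, none is strictly dominated by another pure strategy of the same player, so the elimination stops.
Surviving strategies — General Rowe: {X}; General Cole: {P1}.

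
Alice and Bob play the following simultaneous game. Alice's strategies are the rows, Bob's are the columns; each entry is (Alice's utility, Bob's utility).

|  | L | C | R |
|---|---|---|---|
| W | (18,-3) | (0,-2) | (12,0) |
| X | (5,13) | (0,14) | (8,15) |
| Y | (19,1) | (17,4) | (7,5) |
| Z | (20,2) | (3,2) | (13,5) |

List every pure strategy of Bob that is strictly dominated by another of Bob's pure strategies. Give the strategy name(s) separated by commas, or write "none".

L, C

L: dominated, since R does at least as well everywhere (W: 0>-3, X: 15>13, Y: 5>1, Z: 5>2).
R strictly dominates C — W: 0>-2, X: 15>14, Y: 5>4, Z: 5>2.
Nothing dominates R: L at W (0>-3); C at W (0>-2).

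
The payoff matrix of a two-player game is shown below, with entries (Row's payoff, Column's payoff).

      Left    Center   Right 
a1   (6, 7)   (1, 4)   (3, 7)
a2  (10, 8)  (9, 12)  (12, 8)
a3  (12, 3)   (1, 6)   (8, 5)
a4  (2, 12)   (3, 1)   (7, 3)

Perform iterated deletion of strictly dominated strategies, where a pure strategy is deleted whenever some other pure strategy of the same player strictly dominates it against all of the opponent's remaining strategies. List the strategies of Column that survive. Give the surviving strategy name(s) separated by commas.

Center

Row a1 is eliminated: a2 beats it against every remaining column (Left: 10>6, Center: 9>1, Right: 12>3).
Row's strategy a4 is strictly dominated by a2 (Left: 10>2, Center: 9>3, Right: 12>7) and is removed.
Column Left is eliminated: Center beats it against every remaining row (a2: 12>8, a3: 6>3).
For Row, a2 strictly dominates a3 on the remaining columns (Center: 9>1, Right: 12>8); eliminate a3.
Column's strategy Right is strictly dominated by Center (a2: 12>8) and is removed.
Among the remaining strategies, none is strictly dominated by another pure strategy of the same player, so the elimination stops.
Surviving strategies — Row: {a2}; Column: {Center}.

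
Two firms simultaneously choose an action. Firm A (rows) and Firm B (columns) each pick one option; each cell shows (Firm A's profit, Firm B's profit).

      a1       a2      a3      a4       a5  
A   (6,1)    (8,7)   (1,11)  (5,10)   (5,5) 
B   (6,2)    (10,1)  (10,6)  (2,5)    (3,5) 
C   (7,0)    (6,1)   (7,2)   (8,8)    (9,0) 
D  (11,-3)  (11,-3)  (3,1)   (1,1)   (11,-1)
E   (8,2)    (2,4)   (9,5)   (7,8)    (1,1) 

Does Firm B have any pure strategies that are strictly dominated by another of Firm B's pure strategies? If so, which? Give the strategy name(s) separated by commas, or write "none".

a1, a2, a5

a1: dominated, since a3 does at least as well everywhere (A: 11>1, B: 6>2, C: 2>0, D: 1>-3, E: 5>2).
a2 is strictly dominated by a3 (A: 11>7, B: 6>1, C: 2>1, D: 1>-3, E: 5>4).
a3 is not dominated — it holds its own against a1 at A (11>1); a2 at A (11>7); a4 at A (11>10); a5 at A (11>5).
Nothing dominates a4: a1 at A (10>1); a2 at A (10>7); a3 at C (8>2); a5 at A (10>5).
a5: dominated, since a3 does at least as well everywhere (A: 11>5, B: 6>5, C: 2>0, D: 1>-1, E: 5>1).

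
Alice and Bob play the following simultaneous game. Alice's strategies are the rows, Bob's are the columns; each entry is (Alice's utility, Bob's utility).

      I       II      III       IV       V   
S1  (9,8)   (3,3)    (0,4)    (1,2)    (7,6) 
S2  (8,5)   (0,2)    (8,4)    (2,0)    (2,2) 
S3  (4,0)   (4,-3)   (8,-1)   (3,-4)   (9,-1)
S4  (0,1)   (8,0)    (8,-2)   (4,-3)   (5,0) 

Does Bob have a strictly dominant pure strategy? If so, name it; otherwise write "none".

I vs II: S1: 8>3, S2: 5>2, S3: 0>-3, S4: 1>0.
I vs III: S1: 8>4, S2: 5>4, S3: 0>-1, S4: 1>-2.
I vs IV: S1: 8>2, S2: 5>0, S3: 0>-4, S4: 1>-3.
I vs V: S1: 8>6, S2: 5>2, S3: 0>-1, S4: 1>0.
I strictly beats every other strategy against every opponent action, so it is strictly dominant.

I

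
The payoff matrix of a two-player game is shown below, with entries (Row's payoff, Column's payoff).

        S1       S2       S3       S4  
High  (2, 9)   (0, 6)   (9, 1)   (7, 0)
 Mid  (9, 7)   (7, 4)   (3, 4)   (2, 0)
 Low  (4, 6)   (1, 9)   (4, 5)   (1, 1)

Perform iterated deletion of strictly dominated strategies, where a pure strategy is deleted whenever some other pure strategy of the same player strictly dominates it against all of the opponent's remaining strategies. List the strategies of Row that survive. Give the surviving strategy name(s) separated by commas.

Mid

Column's strategy S3 is strictly dominated by S1 (High: 9>1, Mid: 7>4, Low: 6>5) and is removed.
For Row, Mid strictly dominates Low on the remaining columns (S1: 9>4, S2: 7>1, S4: 2>1); eliminate Low.
For Column, S1 strictly dominates S2 on the remaining rows (High: 9>6, Mid: 7>4); eliminate S2.
Column S4 is eliminated: S1 beats it against every remaining row (High: 9>0, Mid: 7>0).
Row High is eliminated: Mid beats it against every remaining column (S1: 9>2).
Among the remaining strategies, none is strictly dominated by another pure strategy of the same player, so the elimination stops.
Surviving strategies — Row: {Mid}; Column: {S1}.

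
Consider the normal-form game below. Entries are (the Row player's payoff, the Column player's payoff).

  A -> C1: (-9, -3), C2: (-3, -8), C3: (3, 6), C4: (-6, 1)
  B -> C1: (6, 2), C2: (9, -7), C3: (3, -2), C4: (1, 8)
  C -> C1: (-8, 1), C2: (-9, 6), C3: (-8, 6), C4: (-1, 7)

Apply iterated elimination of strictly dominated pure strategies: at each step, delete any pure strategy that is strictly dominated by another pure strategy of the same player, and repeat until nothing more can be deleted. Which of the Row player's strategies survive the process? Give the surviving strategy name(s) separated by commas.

Row C is eliminated: B beats it against every remaining column (C1: 6>-8, C2: 9>-9, C3: 3>-8, C4: 1>-1).
For the Column player, C4 strictly dominates C1 on the remaining rows (A: 1>-3, B: 8>2); eliminate C1.
Column C2 is eliminated: C3 beats it against every remaining row (A: 6>-8, B: -2>-7).
Among the remaining strategies, none is strictly dominated by another pure strategy of the same player, so the elimination stops.
Surviving strategies — the Row player: {A, B}; the Column player: {C3, C4}.

A, B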